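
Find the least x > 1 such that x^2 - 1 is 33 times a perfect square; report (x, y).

(x, y) = (23, 4)

First expand sqrt(33) as a continued fraction. With x_i = (sqrt(33) + m_i)/d_i and (m_0, d_0) = (0, 1): a_0 = floor(sqrt(33)) = 5, since 5^2 = 25 <= 33 < 36 = 6^2.
Iterate m_{i+1} = d_i*a_i - m_i, d_{i+1} = (33 - m_{i+1}^2)/d_i, a_{i+1} = floor((a_0 + m_{i+1})/d_{i+1}):
  m_1 = 1*5 - 0 = 5, d_1 = (33 - 5^2)/1 = 8/1 = 8, a_1 = floor((5 + 5)/8) = 1.
  m_2 = 8*1 - 5 = 3, d_2 = (33 - 3^2)/8 = 24/8 = 3, a_2 = floor((5 + 3)/3) = 2.
  m_3 = 3*2 - 3 = 3, d_3 = (33 - 3^2)/3 = 24/3 = 8, a_3 = floor((5 + 3)/8) = 1.
  m_4 = 8*1 - 3 = 5, d_4 = (33 - 5^2)/8 = 8/8 = 1, a_4 = floor((5 + 5)/1) = 10.
  m_5 = 1*10 - 5 = 5, d_5 = (33 - 5^2)/1 = 8/1 = 8: (m_5, d_5) = (m_1, d_1) = (5, 8), so from here the quotients repeat a_1, ..., a_4; the period length is 4.
So sqrt(33) = [5; (1, 2, 1, 10)] with period length k = 4.
k is even, so the fundamental solution of x^2 - 33y^2 = 1 is (p_{k-1}, q_{k-1}) = (p_3, q_3); compute convergents through index 3.
Convergents (p_i = a_i*p_{i-1} + p_{i-2}, q_i = a_i*q_{i-1} + q_{i-2} with p_{-2}=0, p_{-1}=1, q_{-2}=1, q_{-1}=0):
  i=0: a_0=5, p_0 = 5*1 + 0 = 5, q_0 = 5*0 + 1 = 1.
  i=1: a_1=1, p_1 = 1*5 + 1 = 6, q_1 = 1*1 + 0 = 1.
  i=2: a_2=2, p_2 = 2*6 + 5 = 17, q_2 = 2*1 + 1 = 3.
  i=3: a_3=1, p_3 = 1*17 + 6 = 23, q_3 = 1*3 + 1 = 4.
Check: 23^2 - 33*4^2 = 529 - 528 = 1, so (x, y) = (23, 4) solves the equation, and by the theorem it is the least positive solution.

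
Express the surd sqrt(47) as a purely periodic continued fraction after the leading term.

Write x_i = (sqrt(47) + m_i)/d_i with (m_0, d_0) = (0, 1). a_0 = floor(sqrt(47)) = 6, since 6^2 = 36 <= 47 < 49 = 7^2.
Iterate m_{i+1} = d_i*a_i - m_i, d_{i+1} = (47 - m_{i+1}^2)/d_i, a_{i+1} = floor((a_0 + m_{i+1})/d_{i+1}):
  m_1 = 1*6 - 0 = 6, d_1 = (47 - 6^2)/1 = 11/1 = 11, a_1 = floor((6 + 6)/11) = 1.
  m_2 = 11*1 - 6 = 5, d_2 = (47 - 5^2)/11 = 22/11 = 2, a_2 = floor((6 + 5)/2) = 5.
  m_3 = 2*5 - 5 = 5, d_3 = (47 - 5^2)/2 = 22/2 = 11, a_3 = floor((6 + 5)/11) = 1.
  m_4 = 11*1 - 5 = 6, d_4 = (47 - 6^2)/11 = 11/11 = 1, a_4 = floor((6 + 6)/1) = 12.
  m_5 = 1*12 - 6 = 6, d_5 = (47 - 6^2)/1 = 11/1 = 11: (m_5, d_5) = (m_1, d_1) = (6, 11), so from here the quotients repeat a_1, ..., a_4; the period length is 4.
Hence the expansion of sqrt(47) is a_0 = 6 followed by the repeating block 1, 5, 1, 12 (period 4).

[6; (1, 5, 1, 12)]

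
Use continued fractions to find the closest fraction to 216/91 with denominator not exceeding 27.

Expand x = 216/91 as a continued fraction with the Euclidean algorithm:
  216 = 2*91 + 34, so a_0 = 2.
  91 = 2*34 + 23, so a_1 = 2.
  34 = 1*23 + 11, so a_2 = 1.
  23 = 2*11 + 1, so a_3 = 2.
  11 = 11*1 + 0, so a_4 = 11.
so x = [2; 2, 1, 2, 11].
Convergents (p_i = a_i*p_{i-1} + p_{i-2}, q_i = a_i*q_{i-1} + q_{i-2} with p_{-2}=0, p_{-1}=1, q_{-2}=1, q_{-1}=0), until the denominator exceeds 27:
  i=0: a_0=2, p_0 = 2*1 + 0 = 2, q_0 = 2*0 + 1 = 1.
  i=1: a_1=2, p_1 = 2*2 + 1 = 5, q_1 = 2*1 + 0 = 2.
  i=2: a_2=1, p_2 = 1*5 + 2 = 7, q_2 = 1*2 + 1 = 3.
  i=3: a_3=2, p_3 = 2*7 + 5 = 19, q_3 = 2*3 + 2 = 8.
  i=4: a_4=11, p_4 = 11*19 + 7 = 216, q_4 = 11*8 + 3 = 91.
q_4 = 91 > 27, so the last convergent with denominator <= 27 is p_3/q_3 = 19/8.
The closest fraction with denominator <= 27 is either p_3/q_3 or the intermediate fraction (k*p_3 + p_2)/(k*q_3 + q_2) with the largest k >= 1 whose denominator stays <= 27; these approach x as k grows, and every other convergent or intermediate fraction in range is farther away.
Largest k: floor((27 - q_2)/q_3) = floor((27 - 3)/8) = 3.
That gives (3*19 + 7)/(3*8 + 3) = 64/27.
Compare the errors: |x - 19/8| = |216*8 - 19*91|/(91*8) = 1/728, and |x - 64/27| = |216*27 - 64*91|/(91*27) = 8/2457.
Cross-multiplying, 1*2457 = 2457 < 5824 = 8*728, so 1/728 is smaller: the convergent 19/8 is closer to x than 64/27.

19/8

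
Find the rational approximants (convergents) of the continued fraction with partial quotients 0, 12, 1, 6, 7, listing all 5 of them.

0/1, 1/12, 1/13, 7/90, 50/643

Using the convergent recurrence p_i = a_i*p_{i-1} + p_{i-2}, q_i = a_i*q_{i-1} + q_{i-2} with p_{-2}=0, p_{-1}=1, q_{-2}=1, q_{-1}=0:
  i=0: a_0=0, p_0 = 0*1 + 0 = 0, q_0 = 0*0 + 1 = 1.
  i=1: a_1=12, p_1 = 12*0 + 1 = 1, q_1 = 12*1 + 0 = 12.
  i=2: a_2=1, p_2 = 1*1 + 0 = 1, q_2 = 1*12 + 1 = 13.
  i=3: a_3=6, p_3 = 6*1 + 1 = 7, q_3 = 6*13 + 12 = 90.
  i=4: a_4=7, p_4 = 7*7 + 1 = 50, q_4 = 7*90 + 13 = 643.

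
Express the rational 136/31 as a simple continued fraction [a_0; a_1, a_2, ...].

[4; 2, 1, 1, 2, 2]

Run the Euclidean algorithm on 136 and 31; the successive quotients are the partial quotients a_0, a_1, ... (each step inverts the fractional part left over by the previous one):
  136 = 4*31 + 12, so a_0 = 4.
  31 = 2*12 + 7, so a_1 = 2.
  12 = 1*7 + 5, so a_2 = 1.
  7 = 1*5 + 2, so a_3 = 1.
  5 = 2*2 + 1, so a_4 = 2.
  2 = 2*1 + 0, so a_5 = 2.
The remainder reaches 0 after 6 divisions, so the expansion has 6 partial quotients, read off in order.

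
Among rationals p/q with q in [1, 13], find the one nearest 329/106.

31/10

Expand x = 329/106 as a continued fraction with the Euclidean algorithm:
  329 = 3*106 + 11, so a_0 = 3.
  106 = 9*11 + 7, so a_1 = 9.
  11 = 1*7 + 4, so a_2 = 1.
  7 = 1*4 + 3, so a_3 = 1.
  4 = 1*3 + 1, so a_4 = 1.
  3 = 3*1 + 0, so a_5 = 3.
so x = [3; 9, 1, 1, 1, 3].
Convergents (p_i = a_i*p_{i-1} + p_{i-2}, q_i = a_i*q_{i-1} + q_{i-2} with p_{-2}=0, p_{-1}=1, q_{-2}=1, q_{-1}=0), until the denominator exceeds 13:
  i=0: a_0=3, p_0 = 3*1 + 0 = 3, q_0 = 3*0 + 1 = 1.
  i=1: a_1=9, p_1 = 9*3 + 1 = 28, q_1 = 9*1 + 0 = 9.
  i=2: a_2=1, p_2 = 1*28 + 3 = 31, q_2 = 1*9 + 1 = 10.
  i=3: a_3=1, p_3 = 1*31 + 28 = 59, q_3 = 1*10 + 9 = 19.
q_3 = 19 > 13, so the last convergent with denominator <= 13 is p_2/q_2 = 31/10.
The closest fraction with denominator <= 13 is either p_2/q_2 or the intermediate fraction (k*p_2 + p_1)/(k*q_2 + q_1) with the largest k >= 1 whose denominator stays <= 13; these approach x as k grows, and every other convergent or intermediate fraction in range is farther away.
Largest k: floor((13 - q_1)/q_2) = floor((13 - 9)/10) = 0.
Since k = 0, no intermediate fraction beyond p_2/q_2 has denominator <= 13, so the convergent 31/10 is the closest (its error is |329*10 - 31*106|/(106*10) = 4/1060).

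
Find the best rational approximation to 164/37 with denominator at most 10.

Expand x = 164/37 as a continued fraction with the Euclidean algorithm:
  164 = 4*37 + 16, so a_0 = 4.
  37 = 2*16 + 5, so a_1 = 2.
  16 = 3*5 + 1, so a_2 = 3.
  5 = 5*1 + 0, so a_3 = 5.
so x = [4; 2, 3, 5].
Convergents (p_i = a_i*p_{i-1} + p_{i-2}, q_i = a_i*q_{i-1} + q_{i-2} with p_{-2}=0, p_{-1}=1, q_{-2}=1, q_{-1}=0), until the denominator exceeds 10:
  i=0: a_0=4, p_0 = 4*1 + 0 = 4, q_0 = 4*0 + 1 = 1.
  i=1: a_1=2, p_1 = 2*4 + 1 = 9, q_1 = 2*1 + 0 = 2.
  i=2: a_2=3, p_2 = 3*9 + 4 = 31, q_2 = 3*2 + 1 = 7.
  i=3: a_3=5, p_3 = 5*31 + 9 = 164, q_3 = 5*7 + 2 = 37.
q_3 = 37 > 10, so the last convergent with denominator <= 10 is p_2/q_2 = 31/7.
The closest fraction with denominator <= 10 is either p_2/q_2 or the intermediate fraction (k*p_2 + p_1)/(k*q_2 + q_1) with the largest k >= 1 whose denominator stays <= 10; these approach x as k grows, and every other convergent or intermediate fraction in range is farther away.
Largest k: floor((10 - q_1)/q_2) = floor((10 - 2)/7) = 1.
That gives (1*31 + 9)/(1*7 + 2) = 40/9.
Compare the errors: |x - 31/7| = |164*7 - 31*37|/(37*7) = 1/259, and |x - 40/9| = |164*9 - 40*37|/(37*9) = 4/333.
Cross-multiplying, 1*333 = 333 < 1036 = 4*259, so 1/259 is smaller: the convergent 31/7 is closer to x than 40/9.

31/7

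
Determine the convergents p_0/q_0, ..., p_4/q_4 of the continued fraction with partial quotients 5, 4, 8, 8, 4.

5/1, 21/4, 173/33, 1405/268, 5793/1105

Using the convergent recurrence p_i = a_i*p_{i-1} + p_{i-2}, q_i = a_i*q_{i-1} + q_{i-2} with p_{-2}=0, p_{-1}=1, q_{-2}=1, q_{-1}=0:
  i=0: a_0=5, p_0 = 5*1 + 0 = 5, q_0 = 5*0 + 1 = 1.
  i=1: a_1=4, p_1 = 4*5 + 1 = 21, q_1 = 4*1 + 0 = 4.
  i=2: a_2=8, p_2 = 8*21 + 5 = 173, q_2 = 8*4 + 1 = 33.
  i=3: a_3=8, p_3 = 8*173 + 21 = 1405, q_3 = 8*33 + 4 = 268.
  i=4: a_4=4, p_4 = 4*1405 + 173 = 5793, q_4 = 4*268 + 33 = 1105.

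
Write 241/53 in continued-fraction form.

[4; 1, 1, 4, 1, 4]

Run the Euclidean algorithm on 241 and 53; the successive quotients are the partial quotients a_0, a_1, ... (each step inverts the fractional part left over by the previous one):
  241 = 4*53 + 29, so a_0 = 4.
  53 = 1*29 + 24, so a_1 = 1.
  29 = 1*24 + 5, so a_2 = 1.
  24 = 4*5 + 4, so a_3 = 4.
  5 = 1*4 + 1, so a_4 = 1.
  4 = 4*1 + 0, so a_5 = 4.
The remainder reaches 0 after 6 divisions, so the expansion has 6 partial quotients, read off in order.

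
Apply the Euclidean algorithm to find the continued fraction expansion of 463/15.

[30; 1, 6, 2]

Run the Euclidean algorithm on 463 and 15; the successive quotients are the partial quotients a_0, a_1, ... (each step inverts the fractional part left over by the previous one):
  463 = 30*15 + 13, so a_0 = 30.
  15 = 1*13 + 2, so a_1 = 1.
  13 = 6*2 + 1, so a_2 = 6.
  2 = 2*1 + 0, so a_3 = 2.
The remainder reaches 0 after 4 divisions, so the expansion has 4 partial quotients, read off in order.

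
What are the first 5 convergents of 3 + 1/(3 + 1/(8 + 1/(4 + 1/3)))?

3/1, 10/3, 83/25, 342/103, 1109/334

Using the convergent recurrence p_i = a_i*p_{i-1} + p_{i-2}, q_i = a_i*q_{i-1} + q_{i-2} with p_{-2}=0, p_{-1}=1, q_{-2}=1, q_{-1}=0:
  i=0: a_0=3, p_0 = 3*1 + 0 = 3, q_0 = 3*0 + 1 = 1.
  i=1: a_1=3, p_1 = 3*3 + 1 = 10, q_1 = 3*1 + 0 = 3.
  i=2: a_2=8, p_2 = 8*10 + 3 = 83, q_2 = 8*3 + 1 = 25.
  i=3: a_3=4, p_3 = 4*83 + 10 = 342, q_3 = 4*25 + 3 = 103.
  i=4: a_4=3, p_4 = 3*342 + 83 = 1109, q_4 = 3*103 + 25 = 334.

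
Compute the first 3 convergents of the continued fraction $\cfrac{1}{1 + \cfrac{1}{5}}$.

0/1, 1/1, 5/6

Using the convergent recurrence p_i = a_i*p_{i-1} + p_{i-2}, q_i = a_i*q_{i-1} + q_{i-2} with p_{-2}=0, p_{-1}=1, q_{-2}=1, q_{-1}=0:
  i=0: a_0=0, p_0 = 0*1 + 0 = 0, q_0 = 0*0 + 1 = 1.
  i=1: a_1=1, p_1 = 1*0 + 1 = 1, q_1 = 1*1 + 0 = 1.
  i=2: a_2=5, p_2 = 5*1 + 0 = 5, q_2 = 5*1 + 1 = 6.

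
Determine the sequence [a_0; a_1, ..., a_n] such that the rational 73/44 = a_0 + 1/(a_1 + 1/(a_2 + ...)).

[1; 1, 1, 1, 14]

Run the Euclidean algorithm on 73 and 44; the successive quotients are the partial quotients a_0, a_1, ... (each step inverts the fractional part left over by the previous one):
  73 = 1*44 + 29, so a_0 = 1.
  44 = 1*29 + 15, so a_1 = 1.
  29 = 1*15 + 14, so a_2 = 1.
  15 = 1*14 + 1, so a_3 = 1.
  14 = 14*1 + 0, so a_4 = 14.
The remainder reaches 0 after 5 divisions, so the expansion has 5 partial quotients, read off in order.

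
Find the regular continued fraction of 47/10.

Run the Euclidean algorithm on 47 and 10; the successive quotients are the partial quotients a_0, a_1, ... (each step inverts the fractional part left over by the previous one):
  47 = 4*10 + 7, so a_0 = 4.
  10 = 1*7 + 3, so a_1 = 1.
  7 = 2*3 + 1, so a_2 = 2.
  3 = 3*1 + 0, so a_3 = 3.
The remainder reaches 0 after 4 divisions, so the expansion has 4 partial quotients, read off in order.

[4; 1, 2, 3]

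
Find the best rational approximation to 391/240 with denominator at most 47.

Expand x = 391/240 as a continued fraction with the Euclidean algorithm:
  391 = 1*240 + 151, so a_0 = 1.
  240 = 1*151 + 89, so a_1 = 1.
  151 = 1*89 + 62, so a_2 = 1.
  89 = 1*62 + 27, so a_3 = 1.
  62 = 2*27 + 8, so a_4 = 2.
  27 = 3*8 + 3, so a_5 = 3.
  8 = 2*3 + 2, so a_6 = 2.
  3 = 1*2 + 1, so a_7 = 1.
  2 = 2*1 + 0, so a_8 = 2.
so x = [1; 1, 1, 1, 2, 3, 2, 1, 2].
Convergents (p_i = a_i*p_{i-1} + p_{i-2}, q_i = a_i*q_{i-1} + q_{i-2} with p_{-2}=0, p_{-1}=1, q_{-2}=1, q_{-1}=0), until the denominator exceeds 47:
  i=0: a_0=1, p_0 = 1*1 + 0 = 1, q_0 = 1*0 + 1 = 1.
  i=1: a_1=1, p_1 = 1*1 + 1 = 2, q_1 = 1*1 + 0 = 1.
  i=2: a_2=1, p_2 = 1*2 + 1 = 3, q_2 = 1*1 + 1 = 2.
  i=3: a_3=1, p_3 = 1*3 + 2 = 5, q_3 = 1*2 + 1 = 3.
  i=4: a_4=2, p_4 = 2*5 + 3 = 13, q_4 = 2*3 + 2 = 8.
  i=5: a_5=3, p_5 = 3*13 + 5 = 44, q_5 = 3*8 + 3 = 27.
  i=6: a_6=2, p_6 = 2*44 + 13 = 101, q_6 = 2*27 + 8 = 62.
q_6 = 62 > 47, so the last convergent with denominator <= 47 is p_5/q_5 = 44/27.
The closest fraction with denominator <= 47 is either p_5/q_5 or the intermediate fraction (k*p_5 + p_4)/(k*q_5 + q_4) with the largest k >= 1 whose denominator stays <= 47; these approach x as k grows, and every other convergent or intermediate fraction in range is farther away.
Largest k: floor((47 - q_4)/q_5) = floor((47 - 8)/27) = 1.
That gives (1*44 + 13)/(1*27 + 8) = 57/35.
Compare the errors: |x - 44/27| = |391*27 - 44*240|/(240*27) = 3/6480, and |x - 57/35| = |391*35 - 57*240|/(240*35) = 5/8400.
Cross-multiplying, 3*8400 = 25200 < 32400 = 5*6480, so 3/6480 is smaller: the convergent 44/27 is closer to x than 57/35.

44/27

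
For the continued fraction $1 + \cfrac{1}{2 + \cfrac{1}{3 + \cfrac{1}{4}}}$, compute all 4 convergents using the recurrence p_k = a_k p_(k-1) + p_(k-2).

Using the convergent recurrence p_i = a_i*p_{i-1} + p_{i-2}, q_i = a_i*q_{i-1} + q_{i-2} with p_{-2}=0, p_{-1}=1, q_{-2}=1, q_{-1}=0:
  i=0: a_0=1, p_0 = 1*1 + 0 = 1, q_0 = 1*0 + 1 = 1.
  i=1: a_1=2, p_1 = 2*1 + 1 = 3, q_1 = 2*1 + 0 = 2.
  i=2: a_2=3, p_2 = 3*3 + 1 = 10, q_2 = 3*2 + 1 = 7.
  i=3: a_3=4, p_3 = 4*10 + 3 = 43, q_3 = 4*7 + 2 = 30.

1/1, 3/2, 10/7, 43/30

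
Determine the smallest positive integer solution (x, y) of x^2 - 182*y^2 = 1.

First expand sqrt(182) as a continued fraction. With x_i = (sqrt(182) + m_i)/d_i and (m_0, d_0) = (0, 1): a_0 = floor(sqrt(182)) = 13, since 13^2 = 169 <= 182 < 196 = 14^2.
Iterate m_{i+1} = d_i*a_i - m_i, d_{i+1} = (182 - m_{i+1}^2)/d_i, a_{i+1} = floor((a_0 + m_{i+1})/d_{i+1}):
  m_1 = 1*13 - 0 = 13, d_1 = (182 - 13^2)/1 = 13/1 = 13, a_1 = floor((13 + 13)/13) = 2.
  m_2 = 13*2 - 13 = 13, d_2 = (182 - 13^2)/13 = 13/13 = 1, a_2 = floor((13 + 13)/1) = 26.
  m_3 = 1*26 - 13 = 13, d_3 = (182 - 13^2)/1 = 13/1 = 13: (m_3, d_3) = (m_1, d_1) = (13, 13), so from here the quotients repeat a_1, a_2; the period length is 2.
So sqrt(182) = [13; (2, 26)] with period length k = 2.
k is even, so the fundamental solution of x^2 - 182y^2 = 1 is (p_{k-1}, q_{k-1}) = (p_1, q_1); compute convergents through index 1.
Convergents (p_i = a_i*p_{i-1} + p_{i-2}, q_i = a_i*q_{i-1} + q_{i-2} with p_{-2}=0, p_{-1}=1, q_{-2}=1, q_{-1}=0):
  i=0: a_0=13, p_0 = 13*1 + 0 = 13, q_0 = 13*0 + 1 = 1.
  i=1: a_1=2, p_1 = 2*13 + 1 = 27, q_1 = 2*1 + 0 = 2.
Check: 27^2 - 182*2^2 = 729 - 728 = 1, so (x, y) = (27, 2) solves the equation, and by the theorem it is the least positive solution.

(x, y) = (27, 2)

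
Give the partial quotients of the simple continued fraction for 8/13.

[0; 1, 1, 1, 1, 2]

Run the Euclidean algorithm on 8 and 13; the successive quotients are the partial quotients a_0, a_1, ... (each step inverts the fractional part left over by the previous one):
  8 = 0*13 + 8, so a_0 = 0.
  13 = 1*8 + 5, so a_1 = 1.
  8 = 1*5 + 3, so a_2 = 1.
  5 = 1*3 + 2, so a_3 = 1.
  3 = 1*2 + 1, so a_4 = 1.
  2 = 2*1 + 0, so a_5 = 2.
The remainder reaches 0 after 6 divisions, so the expansion has 6 partial quotients, read off in order.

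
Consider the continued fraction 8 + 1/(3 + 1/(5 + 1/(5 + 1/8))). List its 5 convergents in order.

8/1, 25/3, 133/16, 690/83, 5653/680

Using the convergent recurrence p_i = a_i*p_{i-1} + p_{i-2}, q_i = a_i*q_{i-1} + q_{i-2} with p_{-2}=0, p_{-1}=1, q_{-2}=1, q_{-1}=0:
  i=0: a_0=8, p_0 = 8*1 + 0 = 8, q_0 = 8*0 + 1 = 1.
  i=1: a_1=3, p_1 = 3*8 + 1 = 25, q_1 = 3*1 + 0 = 3.
  i=2: a_2=5, p_2 = 5*25 + 8 = 133, q_2 = 5*3 + 1 = 16.
  i=3: a_3=5, p_3 = 5*133 + 25 = 690, q_3 = 5*16 + 3 = 83.
  i=4: a_4=8, p_4 = 8*690 + 133 = 5653, q_4 = 8*83 + 16 = 680.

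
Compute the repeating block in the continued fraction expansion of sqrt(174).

Write x_i = (sqrt(174) + m_i)/d_i with (m_0, d_0) = (0, 1). a_0 = floor(sqrt(174)) = 13, since 13^2 = 169 <= 174 < 196 = 14^2.
Iterate m_{i+1} = d_i*a_i - m_i, d_{i+1} = (174 - m_{i+1}^2)/d_i, a_{i+1} = floor((a_0 + m_{i+1})/d_{i+1}):
  m_1 = 1*13 - 0 = 13, d_1 = (174 - 13^2)/1 = 5/1 = 5, a_1 = floor((13 + 13)/5) = 5.
  m_2 = 5*5 - 13 = 12, d_2 = (174 - 12^2)/5 = 30/5 = 6, a_2 = floor((13 + 12)/6) = 4.
  m_3 = 6*4 - 12 = 12, d_3 = (174 - 12^2)/6 = 30/6 = 5, a_3 = floor((13 + 12)/5) = 5.
  m_4 = 5*5 - 12 = 13, d_4 = (174 - 13^2)/5 = 5/5 = 1, a_4 = floor((13 + 13)/1) = 26.
  m_5 = 1*26 - 13 = 13, d_5 = (174 - 13^2)/1 = 5/1 = 5: (m_5, d_5) = (m_1, d_1) = (13, 5), so from here the quotients repeat a_1, ..., a_4; the period length is 4.
Hence the expansion of sqrt(174) is a_0 = 13 followed by the repeating block 5, 4, 5, 26 (period 4).

[13; (5, 4, 5, 26)]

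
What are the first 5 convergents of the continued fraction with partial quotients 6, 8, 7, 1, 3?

6/1, 49/8, 349/57, 398/65, 1543/252

Using the convergent recurrence p_i = a_i*p_{i-1} + p_{i-2}, q_i = a_i*q_{i-1} + q_{i-2} with p_{-2}=0, p_{-1}=1, q_{-2}=1, q_{-1}=0:
  i=0: a_0=6, p_0 = 6*1 + 0 = 6, q_0 = 6*0 + 1 = 1.
  i=1: a_1=8, p_1 = 8*6 + 1 = 49, q_1 = 8*1 + 0 = 8.
  i=2: a_2=7, p_2 = 7*49 + 6 = 349, q_2 = 7*8 + 1 = 57.
  i=3: a_3=1, p_3 = 1*349 + 49 = 398, q_3 = 1*57 + 8 = 65.
  i=4: a_4=3, p_4 = 3*398 + 349 = 1543, q_4 = 3*65 + 57 = 252.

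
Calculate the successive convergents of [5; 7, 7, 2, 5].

Using the convergent recurrence p_i = a_i*p_{i-1} + p_{i-2}, q_i = a_i*q_{i-1} + q_{i-2} with p_{-2}=0, p_{-1}=1, q_{-2}=1, q_{-1}=0:
  i=0: a_0=5, p_0 = 5*1 + 0 = 5, q_0 = 5*0 + 1 = 1.
  i=1: a_1=7, p_1 = 7*5 + 1 = 36, q_1 = 7*1 + 0 = 7.
  i=2: a_2=7, p_2 = 7*36 + 5 = 257, q_2 = 7*7 + 1 = 50.
  i=3: a_3=2, p_3 = 2*257 + 36 = 550, q_3 = 2*50 + 7 = 107.
  i=4: a_4=5, p_4 = 5*550 + 257 = 3007, q_4 = 5*107 + 50 = 585.

5/1, 36/7, 257/50, 550/107, 3007/585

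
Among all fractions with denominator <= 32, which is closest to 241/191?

Expand x = 241/191 as a continued fraction with the Euclidean algorithm:
  241 = 1*191 + 50, so a_0 = 1.
  191 = 3*50 + 41, so a_1 = 3.
  50 = 1*41 + 9, so a_2 = 1.
  41 = 4*9 + 5, so a_3 = 4.
  9 = 1*5 + 4, so a_4 = 1.
  5 = 1*4 + 1, so a_5 = 1.
  4 = 4*1 + 0, so a_6 = 4.
so x = [1; 3, 1, 4, 1, 1, 4].
Convergents (p_i = a_i*p_{i-1} + p_{i-2}, q_i = a_i*q_{i-1} + q_{i-2} with p_{-2}=0, p_{-1}=1, q_{-2}=1, q_{-1}=0), until the denominator exceeds 32:
  i=0: a_0=1, p_0 = 1*1 + 0 = 1, q_0 = 1*0 + 1 = 1.
  i=1: a_1=3, p_1 = 3*1 + 1 = 4, q_1 = 3*1 + 0 = 3.
  i=2: a_2=1, p_2 = 1*4 + 1 = 5, q_2 = 1*3 + 1 = 4.
  i=3: a_3=4, p_3 = 4*5 + 4 = 24, q_3 = 4*4 + 3 = 19.
  i=4: a_4=1, p_4 = 1*24 + 5 = 29, q_4 = 1*19 + 4 = 23.
  i=5: a_5=1, p_5 = 1*29 + 24 = 53, q_5 = 1*23 + 19 = 42.
q_5 = 42 > 32, so the last convergent with denominator <= 32 is p_4/q_4 = 29/23.
The closest fraction with denominator <= 32 is either p_4/q_4 or the intermediate fraction (k*p_4 + p_3)/(k*q_4 + q_3) with the largest k >= 1 whose denominator stays <= 32; these approach x as k grows, and every other convergent or intermediate fraction in range is farther away.
Largest k: floor((32 - q_3)/q_4) = floor((32 - 19)/23) = 0.
Since k = 0, no intermediate fraction beyond p_4/q_4 has denominator <= 32, so the convergent 29/23 is the closest (its error is |241*23 - 29*191|/(191*23) = 4/4393).

29/23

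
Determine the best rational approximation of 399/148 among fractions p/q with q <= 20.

Expand x = 399/148 as a continued fraction with the Euclidean algorithm:
  399 = 2*148 + 103, so a_0 = 2.
  148 = 1*103 + 45, so a_1 = 1.
  103 = 2*45 + 13, so a_2 = 2.
  45 = 3*13 + 6, so a_3 = 3.
  13 = 2*6 + 1, so a_4 = 2.
  6 = 6*1 + 0, so a_5 = 6.
so x = [2; 1, 2, 3, 2, 6].
Convergents (p_i = a_i*p_{i-1} + p_{i-2}, q_i = a_i*q_{i-1} + q_{i-2} with p_{-2}=0, p_{-1}=1, q_{-2}=1, q_{-1}=0), until the denominator exceeds 20:
  i=0: a_0=2, p_0 = 2*1 + 0 = 2, q_0 = 2*0 + 1 = 1.
  i=1: a_1=1, p_1 = 1*2 + 1 = 3, q_1 = 1*1 + 0 = 1.
  i=2: a_2=2, p_2 = 2*3 + 2 = 8, q_2 = 2*1 + 1 = 3.
  i=3: a_3=3, p_3 = 3*8 + 3 = 27, q_3 = 3*3 + 1 = 10.
  i=4: a_4=2, p_4 = 2*27 + 8 = 62, q_4 = 2*10 + 3 = 23.
q_4 = 23 > 20, so the last convergent with denominator <= 20 is p_3/q_3 = 27/10.
The closest fraction with denominator <= 20 is either p_3/q_3 or the intermediate fraction (k*p_3 + p_2)/(k*q_3 + q_2) with the largest k >= 1 whose denominator stays <= 20; these approach x as k grows, and every other convergent or intermediate fraction in range is farther away.
Largest k: floor((20 - q_2)/q_3) = floor((20 - 3)/10) = 1.
That gives (1*27 + 8)/(1*10 + 3) = 35/13.
Compare the errors: |x - 27/10| = |399*10 - 27*148|/(148*10) = 6/1480, and |x - 35/13| = |399*13 - 35*148|/(148*13) = 7/1924.
Cross-multiplying, 7*1480 = 10360 < 11544 = 6*1924, so 7/1924 is smaller: the intermediate fraction 35/13 is closer to x than 27/10.

35/13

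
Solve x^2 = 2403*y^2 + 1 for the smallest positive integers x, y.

(x, y) = (2402, 49)

First expand sqrt(2403) as a continued fraction. With x_i = (sqrt(2403) + m_i)/d_i and (m_0, d_0) = (0, 1): a_0 = floor(sqrt(2403)) = 49, since 49^2 = 2401 <= 2403 < 2500 = 50^2.
Iterate m_{i+1} = d_i*a_i - m_i, d_{i+1} = (2403 - m_{i+1}^2)/d_i, a_{i+1} = floor((a_0 + m_{i+1})/d_{i+1}):
  m_1 = 1*49 - 0 = 49, d_1 = (2403 - 49^2)/1 = 2/1 = 2, a_1 = floor((49 + 49)/2) = 49.
  m_2 = 2*49 - 49 = 49, d_2 = (2403 - 49^2)/2 = 2/2 = 1, a_2 = floor((49 + 49)/1) = 98.
  m_3 = 1*98 - 49 = 49, d_3 = (2403 - 49^2)/1 = 2/1 = 2: (m_3, d_3) = (m_1, d_1) = (49, 2), so from here the quotients repeat a_1, a_2; the period length is 2.
So sqrt(2403) = [49; (49, 98)] with period length k = 2.
k is even, so the fundamental solution of x^2 - 2403y^2 = 1 is (p_{k-1}, q_{k-1}) = (p_1, q_1); compute convergents through index 1.
Convergents (p_i = a_i*p_{i-1} + p_{i-2}, q_i = a_i*q_{i-1} + q_{i-2} with p_{-2}=0, p_{-1}=1, q_{-2}=1, q_{-1}=0):
  i=0: a_0=49, p_0 = 49*1 + 0 = 49, q_0 = 49*0 + 1 = 1.
  i=1: a_1=49, p_1 = 49*49 + 1 = 2402, q_1 = 49*1 + 0 = 49.
Check: 2402^2 - 2403*49^2 = 5769604 - 5769603 = 1, so (x, y) = (2402, 49) solves the equation, and by the theorem it is the least positive solution.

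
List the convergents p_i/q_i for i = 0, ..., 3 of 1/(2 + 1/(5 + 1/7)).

Using the convergent recurrence p_i = a_i*p_{i-1} + p_{i-2}, q_i = a_i*q_{i-1} + q_{i-2} with p_{-2}=0, p_{-1}=1, q_{-2}=1, q_{-1}=0:
  i=0: a_0=0, p_0 = 0*1 + 0 = 0, q_0 = 0*0 + 1 = 1.
  i=1: a_1=2, p_1 = 2*0 + 1 = 1, q_1 = 2*1 + 0 = 2.
  i=2: a_2=5, p_2 = 5*1 + 0 = 5, q_2 = 5*2 + 1 = 11.
  i=3: a_3=7, p_3 = 7*5 + 1 = 36, q_3 = 7*11 + 2 = 79.

0/1, 1/2, 5/11, 36/79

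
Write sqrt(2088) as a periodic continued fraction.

Write x_i = (sqrt(2088) + m_i)/d_i with (m_0, d_0) = (0, 1). a_0 = floor(sqrt(2088)) = 45, since 45^2 = 2025 <= 2088 < 2116 = 46^2.
Iterate m_{i+1} = d_i*a_i - m_i, d_{i+1} = (2088 - m_{i+1}^2)/d_i, a_{i+1} = floor((a_0 + m_{i+1})/d_{i+1}):
  m_1 = 1*45 - 0 = 45, d_1 = (2088 - 45^2)/1 = 63/1 = 63, a_1 = floor((45 + 45)/63) = 1.
  m_2 = 63*1 - 45 = 18, d_2 = (2088 - 18^2)/63 = 1764/63 = 28, a_2 = floor((45 + 18)/28) = 2.
  m_3 = 28*2 - 18 = 38, d_3 = (2088 - 38^2)/28 = 644/28 = 23, a_3 = floor((45 + 38)/23) = 3.
  m_4 = 23*3 - 38 = 31, d_4 = (2088 - 31^2)/23 = 1127/23 = 49, a_4 = floor((45 + 31)/49) = 1.
  m_5 = 49*1 - 31 = 18, d_5 = (2088 - 18^2)/49 = 1764/49 = 36, a_5 = floor((45 + 18)/36) = 1.
  m_6 = 36*1 - 18 = 18, d_6 = (2088 - 18^2)/36 = 1764/36 = 49, a_6 = floor((45 + 18)/49) = 1.
  m_7 = 49*1 - 18 = 31, d_7 = (2088 - 31^2)/49 = 1127/49 = 23, a_7 = floor((45 + 31)/23) = 3.
  m_8 = 23*3 - 31 = 38, d_8 = (2088 - 38^2)/23 = 644/23 = 28, a_8 = floor((45 + 38)/28) = 2.
  m_9 = 28*2 - 38 = 18, d_9 = (2088 - 18^2)/28 = 1764/28 = 63, a_9 = floor((45 + 18)/63) = 1.
  m_10 = 63*1 - 18 = 45, d_10 = (2088 - 45^2)/63 = 63/63 = 1, a_10 = floor((45 + 45)/1) = 90.
  m_11 = 1*90 - 45 = 45, d_11 = (2088 - 45^2)/1 = 63/1 = 63: (m_11, d_11) = (m_1, d_1) = (45, 63), so from here the quotients repeat a_1, ..., a_10; the period length is 10.
Hence the expansion of sqrt(2088) is a_0 = 45 followed by the repeating block 1, 2, 3, 1, 1, 1, 3, 2, 1, 90 (period 10).

[45; (1, 2, 3, 1, 1, 1, 3, 2, 1, 90)]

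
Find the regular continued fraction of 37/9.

Run the Euclidean algorithm on 37 and 9; the successive quotients are the partial quotients a_0, a_1, ... (each step inverts the fractional part left over by the previous one):
  37 = 4*9 + 1, so a_0 = 4.
  9 = 9*1 + 0, so a_1 = 9.
The remainder reaches 0 after 2 divisions, so the expansion has 2 partial quotients, read off in order.

[4; 9]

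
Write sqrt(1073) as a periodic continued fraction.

[32; (1, 3, 9, 9, 3, 1, 64)]

Write x_i = (sqrt(1073) + m_i)/d_i with (m_0, d_0) = (0, 1). a_0 = floor(sqrt(1073)) = 32, since 32^2 = 1024 <= 1073 < 1089 = 33^2.
Iterate m_{i+1} = d_i*a_i - m_i, d_{i+1} = (1073 - m_{i+1}^2)/d_i, a_{i+1} = floor((a_0 + m_{i+1})/d_{i+1}):
  m_1 = 1*32 - 0 = 32, d_1 = (1073 - 32^2)/1 = 49/1 = 49, a_1 = floor((32 + 32)/49) = 1.
  m_2 = 49*1 - 32 = 17, d_2 = (1073 - 17^2)/49 = 784/49 = 16, a_2 = floor((32 + 17)/16) = 3.
  m_3 = 16*3 - 17 = 31, d_3 = (1073 - 31^2)/16 = 112/16 = 7, a_3 = floor((32 + 31)/7) = 9.
  m_4 = 7*9 - 31 = 32, d_4 = (1073 - 32^2)/7 = 49/7 = 7, a_4 = floor((32 + 32)/7) = 9.
  m_5 = 7*9 - 32 = 31, d_5 = (1073 - 31^2)/7 = 112/7 = 16, a_5 = floor((32 + 31)/16) = 3.
  m_6 = 16*3 - 31 = 17, d_6 = (1073 - 17^2)/16 = 784/16 = 49, a_6 = floor((32 + 17)/49) = 1.
  m_7 = 49*1 - 17 = 32, d_7 = (1073 - 32^2)/49 = 49/49 = 1, a_7 = floor((32 + 32)/1) = 64.
  m_8 = 1*64 - 32 = 32, d_8 = (1073 - 32^2)/1 = 49/1 = 49: (m_8, d_8) = (m_1, d_1) = (32, 49), so from here the quotients repeat a_1, ..., a_7; the period length is 7.
Hence the expansion of sqrt(1073) is a_0 = 32 followed by the repeating block 1, 3, 9, 9, 3, 1, 64 (period 7).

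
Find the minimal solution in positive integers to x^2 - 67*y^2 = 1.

(x, y) = (48842, 5967)

First expand sqrt(67) as a continued fraction. With x_i = (sqrt(67) + m_i)/d_i and (m_0, d_0) = (0, 1): a_0 = floor(sqrt(67)) = 8, since 8^2 = 64 <= 67 < 81 = 9^2.
Iterate m_{i+1} = d_i*a_i - m_i, d_{i+1} = (67 - m_{i+1}^2)/d_i, a_{i+1} = floor((a_0 + m_{i+1})/d_{i+1}):
  m_1 = 1*8 - 0 = 8, d_1 = (67 - 8^2)/1 = 3/1 = 3, a_1 = floor((8 + 8)/3) = 5.
  m_2 = 3*5 - 8 = 7, d_2 = (67 - 7^2)/3 = 18/3 = 6, a_2 = floor((8 + 7)/6) = 2.
  m_3 = 6*2 - 7 = 5, d_3 = (67 - 5^2)/6 = 42/6 = 7, a_3 = floor((8 + 5)/7) = 1.
  m_4 = 7*1 - 5 = 2, d_4 = (67 - 2^2)/7 = 63/7 = 9, a_4 = floor((8 + 2)/9) = 1.
  m_5 = 9*1 - 2 = 7, d_5 = (67 - 7^2)/9 = 18/9 = 2, a_5 = floor((8 + 7)/2) = 7.
  m_6 = 2*7 - 7 = 7, d_6 = (67 - 7^2)/2 = 18/2 = 9, a_6 = floor((8 + 7)/9) = 1.
  m_7 = 9*1 - 7 = 2, d_7 = (67 - 2^2)/9 = 63/9 = 7, a_7 = floor((8 + 2)/7) = 1.
  m_8 = 7*1 - 2 = 5, d_8 = (67 - 5^2)/7 = 42/7 = 6, a_8 = floor((8 + 5)/6) = 2.
  m_9 = 6*2 - 5 = 7, d_9 = (67 - 7^2)/6 = 18/6 = 3, a_9 = floor((8 + 7)/3) = 5.
  m_10 = 3*5 - 7 = 8, d_10 = (67 - 8^2)/3 = 3/3 = 1, a_10 = floor((8 + 8)/1) = 16.
  m_11 = 1*16 - 8 = 8, d_11 = (67 - 8^2)/1 = 3/1 = 3: (m_11, d_11) = (m_1, d_1) = (8, 3), so from here the quotients repeat a_1, ..., a_10; the period length is 10.
So sqrt(67) = [8; (5, 2, 1, 1, 7, 1, 1, 2, 5, 16)] with period length k = 10.
k is even, so the fundamental solution of x^2 - 67y^2 = 1 is (p_{k-1}, q_{k-1}) = (p_9, q_9); compute convergents through index 9.
Convergents (p_i = a_i*p_{i-1} + p_{i-2}, q_i = a_i*q_{i-1} + q_{i-2} with p_{-2}=0, p_{-1}=1, q_{-2}=1, q_{-1}=0):
  i=0: a_0=8, p_0 = 8*1 + 0 = 8, q_0 = 8*0 + 1 = 1.
  i=1: a_1=5, p_1 = 5*8 + 1 = 41, q_1 = 5*1 + 0 = 5.
  i=2: a_2=2, p_2 = 2*41 + 8 = 90, q_2 = 2*5 + 1 = 11.
  i=3: a_3=1, p_3 = 1*90 + 41 = 131, q_3 = 1*11 + 5 = 16.
  i=4: a_4=1, p_4 = 1*131 + 90 = 221, q_4 = 1*16 + 11 = 27.
  i=5: a_5=7, p_5 = 7*221 + 131 = 1678, q_5 = 7*27 + 16 = 205.
  i=6: a_6=1, p_6 = 1*1678 + 221 = 1899, q_6 = 1*205 + 27 = 232.
  i=7: a_7=1, p_7 = 1*1899 + 1678 = 3577, q_7 = 1*232 + 205 = 437.
  i=8: a_8=2, p_8 = 2*3577 + 1899 = 9053, q_8 = 2*437 + 232 = 1106.
  i=9: a_9=5, p_9 = 5*9053 + 3577 = 48842, q_9 = 5*1106 + 437 = 5967.
Check: 48842^2 - 67*5967^2 = 2385540964 - 2385540963 = 1, so (x, y) = (48842, 5967) solves the equation, and by the theorem it is the least positive solution.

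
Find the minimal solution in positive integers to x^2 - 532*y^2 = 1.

First expand sqrt(532) as a continued fraction. With x_i = (sqrt(532) + m_i)/d_i and (m_0, d_0) = (0, 1): a_0 = floor(sqrt(532)) = 23, since 23^2 = 529 <= 532 < 576 = 24^2.
Iterate m_{i+1} = d_i*a_i - m_i, d_{i+1} = (532 - m_{i+1}^2)/d_i, a_{i+1} = floor((a_0 + m_{i+1})/d_{i+1}):
  m_1 = 1*23 - 0 = 23, d_1 = (532 - 23^2)/1 = 3/1 = 3, a_1 = floor((23 + 23)/3) = 15.
  m_2 = 3*15 - 23 = 22, d_2 = (532 - 22^2)/3 = 48/3 = 16, a_2 = floor((23 + 22)/16) = 2.
  m_3 = 16*2 - 22 = 10, d_3 = (532 - 10^2)/16 = 432/16 = 27, a_3 = floor((23 + 10)/27) = 1.
  m_4 = 27*1 - 10 = 17, d_4 = (532 - 17^2)/27 = 243/27 = 9, a_4 = floor((23 + 17)/9) = 4.
  m_5 = 9*4 - 17 = 19, d_5 = (532 - 19^2)/9 = 171/9 = 19, a_5 = floor((23 + 19)/19) = 2.
  m_6 = 19*2 - 19 = 19, d_6 = (532 - 19^2)/19 = 171/19 = 9, a_6 = floor((23 + 19)/9) = 4.
  m_7 = 9*4 - 19 = 17, d_7 = (532 - 17^2)/9 = 243/9 = 27, a_7 = floor((23 + 17)/27) = 1.
  m_8 = 27*1 - 17 = 10, d_8 = (532 - 10^2)/27 = 432/27 = 16, a_8 = floor((23 + 10)/16) = 2.
  m_9 = 16*2 - 10 = 22, d_9 = (532 - 22^2)/16 = 48/16 = 3, a_9 = floor((23 + 22)/3) = 15.
  m_10 = 3*15 - 22 = 23, d_10 = (532 - 23^2)/3 = 3/3 = 1, a_10 = floor((23 + 23)/1) = 46.
  m_11 = 1*46 - 23 = 23, d_11 = (532 - 23^2)/1 = 3/1 = 3: (m_11, d_11) = (m_1, d_1) = (23, 3), so from here the quotients repeat a_1, ..., a_10; the period length is 10.
So sqrt(532) = [23; (15, 2, 1, 4, 2, 4, 1, 2, 15, 46)] with period length k = 10.
k is even, so the fundamental solution of x^2 - 532y^2 = 1 is (p_{k-1}, q_{k-1}) = (p_9, q_9); compute convergents through index 9.
Convergents (p_i = a_i*p_{i-1} + p_{i-2}, q_i = a_i*q_{i-1} + q_{i-2} with p_{-2}=0, p_{-1}=1, q_{-2}=1, q_{-1}=0):
  i=0: a_0=23, p_0 = 23*1 + 0 = 23, q_0 = 23*0 + 1 = 1.
  i=1: a_1=15, p_1 = 15*23 + 1 = 346, q_1 = 15*1 + 0 = 15.
  i=2: a_2=2, p_2 = 2*346 + 23 = 715, q_2 = 2*15 + 1 = 31.
  i=3: a_3=1, p_3 = 1*715 + 346 = 1061, q_3 = 1*31 + 15 = 46.
  i=4: a_4=4, p_4 = 4*1061 + 715 = 4959, q_4 = 4*46 + 31 = 215.
  i=5: a_5=2, p_5 = 2*4959 + 1061 = 10979, q_5 = 2*215 + 46 = 476.
  i=6: a_6=4, p_6 = 4*10979 + 4959 = 48875, q_6 = 4*476 + 215 = 2119.
  i=7: a_7=1, p_7 = 1*48875 + 10979 = 59854, q_7 = 1*2119 + 476 = 2595.
  i=8: a_8=2, p_8 = 2*59854 + 48875 = 168583, q_8 = 2*2595 + 2119 = 7309.
  i=9: a_9=15, p_9 = 15*168583 + 59854 = 2588599, q_9 = 15*7309 + 2595 = 112230.
Check: 2588599^2 - 532*112230^2 = 6700844782801 - 6700844782800 = 1, so (x, y) = (2588599, 112230) solves the equation, and by the theorem it is the least positive solution.

(x, y) = (2588599, 112230)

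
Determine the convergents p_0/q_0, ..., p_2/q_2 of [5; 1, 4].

Using the convergent recurrence p_i = a_i*p_{i-1} + p_{i-2}, q_i = a_i*q_{i-1} + q_{i-2} with p_{-2}=0, p_{-1}=1, q_{-2}=1, q_{-1}=0:
  i=0: a_0=5, p_0 = 5*1 + 0 = 5, q_0 = 5*0 + 1 = 1.
  i=1: a_1=1, p_1 = 1*5 + 1 = 6, q_1 = 1*1 + 0 = 1.
  i=2: a_2=4, p_2 = 4*6 + 5 = 29, q_2 = 4*1 + 1 = 5.

5/1, 6/1, 29/5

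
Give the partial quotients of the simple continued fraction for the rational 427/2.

Run the Euclidean algorithm on 427 and 2; the successive quotients are the partial quotients a_0, a_1, ... (each step inverts the fractional part left over by the previous one):
  427 = 213*2 + 1, so a_0 = 213.
  2 = 2*1 + 0, so a_1 = 2.
The remainder reaches 0 after 2 divisions, so the expansion has 2 partial quotients, read off in order.

[213; 2]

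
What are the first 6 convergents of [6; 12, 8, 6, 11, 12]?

6/1, 73/12, 590/97, 3613/594, 40333/6631, 487609/80166

Using the convergent recurrence p_i = a_i*p_{i-1} + p_{i-2}, q_i = a_i*q_{i-1} + q_{i-2} with p_{-2}=0, p_{-1}=1, q_{-2}=1, q_{-1}=0:
  i=0: a_0=6, p_0 = 6*1 + 0 = 6, q_0 = 6*0 + 1 = 1.
  i=1: a_1=12, p_1 = 12*6 + 1 = 73, q_1 = 12*1 + 0 = 12.
  i=2: a_2=8, p_2 = 8*73 + 6 = 590, q_2 = 8*12 + 1 = 97.
  i=3: a_3=6, p_3 = 6*590 + 73 = 3613, q_3 = 6*97 + 12 = 594.
  i=4: a_4=11, p_4 = 11*3613 + 590 = 40333, q_4 = 11*594 + 97 = 6631.
  i=5: a_5=12, p_5 = 12*40333 + 3613 = 487609, q_5 = 12*6631 + 594 = 80166.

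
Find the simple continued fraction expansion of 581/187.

[3; 9, 2, 1, 6]

Run the Euclidean algorithm on 581 and 187; the successive quotients are the partial quotients a_0, a_1, ... (each step inverts the fractional part left over by the previous one):
  581 = 3*187 + 20, so a_0 = 3.
  187 = 9*20 + 7, so a_1 = 9.
  20 = 2*7 + 6, so a_2 = 2.
  7 = 1*6 + 1, so a_3 = 1.
  6 = 6*1 + 0, so a_4 = 6.
The remainder reaches 0 after 5 divisions, so the expansion has 5 partial quotients, read off in order.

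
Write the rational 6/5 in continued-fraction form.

Run the Euclidean algorithm on 6 and 5; the successive quotients are the partial quotients a_0, a_1, ... (each step inverts the fractional part left over by the previous one):
  6 = 1*5 + 1, so a_0 = 1.
  5 = 5*1 + 0, so a_1 = 5.
The remainder reaches 0 after 2 divisions, so the expansion has 2 partial quotients, read off in order.

[1; 5]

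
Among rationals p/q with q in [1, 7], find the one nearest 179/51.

Expand x = 179/51 as a continued fraction with the Euclidean algorithm:
  179 = 3*51 + 26, so a_0 = 3.
  51 = 1*26 + 25, so a_1 = 1.
  26 = 1*25 + 1, so a_2 = 1.
  25 = 25*1 + 0, so a_3 = 25.
so x = [3; 1, 1, 25].
Convergents (p_i = a_i*p_{i-1} + p_{i-2}, q_i = a_i*q_{i-1} + q_{i-2} with p_{-2}=0, p_{-1}=1, q_{-2}=1, q_{-1}=0), until the denominator exceeds 7:
  i=0: a_0=3, p_0 = 3*1 + 0 = 3, q_0 = 3*0 + 1 = 1.
  i=1: a_1=1, p_1 = 1*3 + 1 = 4, q_1 = 1*1 + 0 = 1.
  i=2: a_2=1, p_2 = 1*4 + 3 = 7, q_2 = 1*1 + 1 = 2.
  i=3: a_3=25, p_3 = 25*7 + 4 = 179, q_3 = 25*2 + 1 = 51.
q_3 = 51 > 7, so the last convergent with denominator <= 7 is p_2/q_2 = 7/2.
The closest fraction with denominator <= 7 is either p_2/q_2 or the intermediate fraction (k*p_2 + p_1)/(k*q_2 + q_1) with the largest k >= 1 whose denominator stays <= 7; these approach x as k grows, and every other convergent or intermediate fraction in range is farther away.
Largest k: floor((7 - q_1)/q_2) = floor((7 - 1)/2) = 3.
That gives (3*7 + 4)/(3*2 + 1) = 25/7.
Compare the errors: |x - 7/2| = |179*2 - 7*51|/(51*2) = 1/102, and |x - 25/7| = |179*7 - 25*51|/(51*7) = 22/357.
Cross-multiplying, 1*357 = 357 < 2244 = 22*102, so 1/102 is smaller: the convergent 7/2 is closer to x than 25/7.

7/2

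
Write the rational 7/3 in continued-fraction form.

[2; 3]

Run the Euclidean algorithm on 7 and 3; the successive quotients are the partial quotients a_0, a_1, ... (each step inverts the fractional part left over by the previous one):
  7 = 2*3 + 1, so a_0 = 2.
  3 = 3*1 + 0, so a_1 = 3.
The remainder reaches 0 after 2 divisions, so the expansion has 2 partial quotients, read off in order.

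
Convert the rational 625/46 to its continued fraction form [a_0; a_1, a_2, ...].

Run the Euclidean algorithm on 625 and 46; the successive quotients are the partial quotients a_0, a_1, ... (each step inverts the fractional part left over by the previous one):
  625 = 13*46 + 27, so a_0 = 13.
  46 = 1*27 + 19, so a_1 = 1.
  27 = 1*19 + 8, so a_2 = 1.
  19 = 2*8 + 3, so a_3 = 2.
  8 = 2*3 + 2, so a_4 = 2.
  3 = 1*2 + 1, so a_5 = 1.
  2 = 2*1 + 0, so a_6 = 2.
The remainder reaches 0 after 7 divisions, so the expansion has 7 partial quotients, read off in order.

[13; 1, 1, 2, 2, 1, 2]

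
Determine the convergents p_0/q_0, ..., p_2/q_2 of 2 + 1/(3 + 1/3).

Using the convergent recurrence p_i = a_i*p_{i-1} + p_{i-2}, q_i = a_i*q_{i-1} + q_{i-2} with p_{-2}=0, p_{-1}=1, q_{-2}=1, q_{-1}=0:
  i=0: a_0=2, p_0 = 2*1 + 0 = 2, q_0 = 2*0 + 1 = 1.
  i=1: a_1=3, p_1 = 3*2 + 1 = 7, q_1 = 3*1 + 0 = 3.
  i=2: a_2=3, p_2 = 3*7 + 2 = 23, q_2 = 3*3 + 1 = 10.

2/1, 7/3, 23/10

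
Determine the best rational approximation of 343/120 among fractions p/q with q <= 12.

20/7

Expand x = 343/120 as a continued fraction with the Euclidean algorithm:
  343 = 2*120 + 103, so a_0 = 2.
  120 = 1*103 + 17, so a_1 = 1.
  103 = 6*17 + 1, so a_2 = 6.
  17 = 17*1 + 0, so a_3 = 17.
so x = [2; 1, 6, 17].
Convergents (p_i = a_i*p_{i-1} + p_{i-2}, q_i = a_i*q_{i-1} + q_{i-2} with p_{-2}=0, p_{-1}=1, q_{-2}=1, q_{-1}=0), until the denominator exceeds 12:
  i=0: a_0=2, p_0 = 2*1 + 0 = 2, q_0 = 2*0 + 1 = 1.
  i=1: a_1=1, p_1 = 1*2 + 1 = 3, q_1 = 1*1 + 0 = 1.
  i=2: a_2=6, p_2 = 6*3 + 2 = 20, q_2 = 6*1 + 1 = 7.
  i=3: a_3=17, p_3 = 17*20 + 3 = 343, q_3 = 17*7 + 1 = 120.
q_3 = 120 > 12, so the last convergent with denominator <= 12 is p_2/q_2 = 20/7.
The closest fraction with denominator <= 12 is either p_2/q_2 or the intermediate fraction (k*p_2 + p_1)/(k*q_2 + q_1) with the largest k >= 1 whose denominator stays <= 12; these approach x as k grows, and every other convergent or intermediate fraction in range is farther away.
Largest k: floor((12 - q_1)/q_2) = floor((12 - 1)/7) = 1.
That gives (1*20 + 3)/(1*7 + 1) = 23/8.
Compare the errors: |x - 20/7| = |343*7 - 20*120|/(120*7) = 1/840, and |x - 23/8| = |343*8 - 23*120|/(120*8) = 16/960.
Cross-multiplying, 1*960 = 960 < 13440 = 16*840, so 1/840 is smaller: the convergent 20/7 is closer to x than 23/8.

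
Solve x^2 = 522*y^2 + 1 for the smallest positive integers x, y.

(x, y) = (19603, 858)

First expand sqrt(522) as a continued fraction. With x_i = (sqrt(522) + m_i)/d_i and (m_0, d_0) = (0, 1): a_0 = floor(sqrt(522)) = 22, since 22^2 = 484 <= 522 < 529 = 23^2.
Iterate m_{i+1} = d_i*a_i - m_i, d_{i+1} = (522 - m_{i+1}^2)/d_i, a_{i+1} = floor((a_0 + m_{i+1})/d_{i+1}):
  m_1 = 1*22 - 0 = 22, d_1 = (522 - 22^2)/1 = 38/1 = 38, a_1 = floor((22 + 22)/38) = 1.
  m_2 = 38*1 - 22 = 16, d_2 = (522 - 16^2)/38 = 266/38 = 7, a_2 = floor((22 + 16)/7) = 5.
  m_3 = 7*5 - 16 = 19, d_3 = (522 - 19^2)/7 = 161/7 = 23, a_3 = floor((22 + 19)/23) = 1.
  m_4 = 23*1 - 19 = 4, d_4 = (522 - 4^2)/23 = 506/23 = 22, a_4 = floor((22 + 4)/22) = 1.
  m_5 = 22*1 - 4 = 18, d_5 = (522 - 18^2)/22 = 198/22 = 9, a_5 = floor((22 + 18)/9) = 4.
  m_6 = 9*4 - 18 = 18, d_6 = (522 - 18^2)/9 = 198/9 = 22, a_6 = floor((22 + 18)/22) = 1.
  m_7 = 22*1 - 18 = 4, d_7 = (522 - 4^2)/22 = 506/22 = 23, a_7 = floor((22 + 4)/23) = 1.
  m_8 = 23*1 - 4 = 19, d_8 = (522 - 19^2)/23 = 161/23 = 7, a_8 = floor((22 + 19)/7) = 5.
  m_9 = 7*5 - 19 = 16, d_9 = (522 - 16^2)/7 = 266/7 = 38, a_9 = floor((22 + 16)/38) = 1.
  m_10 = 38*1 - 16 = 22, d_10 = (522 - 22^2)/38 = 38/38 = 1, a_10 = floor((22 + 22)/1) = 44.
  m_11 = 1*44 - 22 = 22, d_11 = (522 - 22^2)/1 = 38/1 = 38: (m_11, d_11) = (m_1, d_1) = (22, 38), so from here the quotients repeat a_1, ..., a_10; the period length is 10.
So sqrt(522) = [22; (1, 5, 1, 1, 4, 1, 1, 5, 1, 44)] with period length k = 10.
k is even, so the fundamental solution of x^2 - 522y^2 = 1 is (p_{k-1}, q_{k-1}) = (p_9, q_9); compute convergents through index 9.
Convergents (p_i = a_i*p_{i-1} + p_{i-2}, q_i = a_i*q_{i-1} + q_{i-2} with p_{-2}=0, p_{-1}=1, q_{-2}=1, q_{-1}=0):
  i=0: a_0=22, p_0 = 22*1 + 0 = 22, q_0 = 22*0 + 1 = 1.
  i=1: a_1=1, p_1 = 1*22 + 1 = 23, q_1 = 1*1 + 0 = 1.
  i=2: a_2=5, p_2 = 5*23 + 22 = 137, q_2 = 5*1 + 1 = 6.
  i=3: a_3=1, p_3 = 1*137 + 23 = 160, q_3 = 1*6 + 1 = 7.
  i=4: a_4=1, p_4 = 1*160 + 137 = 297, q_4 = 1*7 + 6 = 13.
  i=5: a_5=4, p_5 = 4*297 + 160 = 1348, q_5 = 4*13 + 7 = 59.
  i=6: a_6=1, p_6 = 1*1348 + 297 = 1645, q_6 = 1*59 + 13 = 72.
  i=7: a_7=1, p_7 = 1*1645 + 1348 = 2993, q_7 = 1*72 + 59 = 131.
  i=8: a_8=5, p_8 = 5*2993 + 1645 = 16610, q_8 = 5*131 + 72 = 727.
  i=9: a_9=1, p_9 = 1*16610 + 2993 = 19603, q_9 = 1*727 + 131 = 858.
Check: 19603^2 - 522*858^2 = 384277609 - 384277608 = 1, so (x, y) = (19603, 858) solves the equation, and by the theorem it is the least positive solution.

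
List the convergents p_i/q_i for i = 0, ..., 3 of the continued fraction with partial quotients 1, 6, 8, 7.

Using the convergent recurrence p_i = a_i*p_{i-1} + p_{i-2}, q_i = a_i*q_{i-1} + q_{i-2} with p_{-2}=0, p_{-1}=1, q_{-2}=1, q_{-1}=0:
  i=0: a_0=1, p_0 = 1*1 + 0 = 1, q_0 = 1*0 + 1 = 1.
  i=1: a_1=6, p_1 = 6*1 + 1 = 7, q_1 = 6*1 + 0 = 6.
  i=2: a_2=8, p_2 = 8*7 + 1 = 57, q_2 = 8*6 + 1 = 49.
  i=3: a_3=7, p_3 = 7*57 + 7 = 406, q_3 = 7*49 + 6 = 349.

1/1, 7/6, 57/49, 406/349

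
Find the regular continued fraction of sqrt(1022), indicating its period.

[31; (1, 30, 1, 62)]

Write x_i = (sqrt(1022) + m_i)/d_i with (m_0, d_0) = (0, 1). a_0 = floor(sqrt(1022)) = 31, since 31^2 = 961 <= 1022 < 1024 = 32^2.
Iterate m_{i+1} = d_i*a_i - m_i, d_{i+1} = (1022 - m_{i+1}^2)/d_i, a_{i+1} = floor((a_0 + m_{i+1})/d_{i+1}):
  m_1 = 1*31 - 0 = 31, d_1 = (1022 - 31^2)/1 = 61/1 = 61, a_1 = floor((31 + 31)/61) = 1.
  m_2 = 61*1 - 31 = 30, d_2 = (1022 - 30^2)/61 = 122/61 = 2, a_2 = floor((31 + 30)/2) = 30.
  m_3 = 2*30 - 30 = 30, d_3 = (1022 - 30^2)/2 = 122/2 = 61, a_3 = floor((31 + 30)/61) = 1.
  m_4 = 61*1 - 30 = 31, d_4 = (1022 - 31^2)/61 = 61/61 = 1, a_4 = floor((31 + 31)/1) = 62.
  m_5 = 1*62 - 31 = 31, d_5 = (1022 - 31^2)/1 = 61/1 = 61: (m_5, d_5) = (m_1, d_1) = (31, 61), so from here the quotients repeat a_1, ..., a_4; the period length is 4.
Hence the expansion of sqrt(1022) is a_0 = 31 followed by the repeating block 1, 30, 1, 62 (period 4).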